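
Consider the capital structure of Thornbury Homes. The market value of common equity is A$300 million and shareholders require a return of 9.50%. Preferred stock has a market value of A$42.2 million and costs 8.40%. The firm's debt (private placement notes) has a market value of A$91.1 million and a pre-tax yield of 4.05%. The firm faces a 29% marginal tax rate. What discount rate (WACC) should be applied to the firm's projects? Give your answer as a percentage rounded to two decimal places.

Total capital V = 300 + 42.2 + 91.1 = 433.3.
Equity: weight = 300/433.3 = 0.6924; cost = 9.5%.
Preferred: weight = 42.2/433.3 = 0.0974; cost = 8.4%.
Private placement notes: weight = 91.1/433.3 = 0.2102; after-tax cost = 4.05% × (1 − 29%) = 2.8755%.
WACC = 0.6924 × 9.5000% + 0.0974 × 8.4000% + 0.2102 × 2.8755% = 8.0001%.

8.00%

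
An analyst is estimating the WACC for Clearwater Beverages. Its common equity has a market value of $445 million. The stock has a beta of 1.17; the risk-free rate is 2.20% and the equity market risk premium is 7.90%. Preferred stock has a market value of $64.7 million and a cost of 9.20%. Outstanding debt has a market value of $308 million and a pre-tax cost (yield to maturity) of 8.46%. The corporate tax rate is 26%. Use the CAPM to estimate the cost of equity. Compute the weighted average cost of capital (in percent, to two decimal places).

Cost of equity via CAPM: Re = 2.2% + 1.17 × 7.9% = 11.4430%.
Total capital V = 445 + 64.7 + 308 = 817.7.
Equity: weight = 445/817.7 = 0.5442; cost = 11.443%.
Preferred: weight = 64.7/817.7 = 0.0791; cost = 9.2%.
Debt: weight = 308/817.7 = 0.3767; after-tax cost = 8.46% × (1 − 26%) = 6.2604%.
WACC = 0.5442 × 11.4430% + 0.0791 × 9.2000% + 0.3767 × 6.2604% = 9.3134%.

9.31%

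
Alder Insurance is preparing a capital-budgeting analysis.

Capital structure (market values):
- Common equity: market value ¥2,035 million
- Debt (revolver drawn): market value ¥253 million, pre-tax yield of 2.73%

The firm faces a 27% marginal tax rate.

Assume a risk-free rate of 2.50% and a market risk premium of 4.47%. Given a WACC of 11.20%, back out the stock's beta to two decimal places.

Total capital V = 2035 + 253 = 2288.
Equity weight = 2035/2288 = 0.8894.
Revolver drawn weight = 253/2288 = 0.1106.
Debt contribution = 0.1106 × 2.73% × (1 − 27%) = 0.2204%.
Required equity contribution = 11.2% − 0.2204% = 10.9796%  ⇒  Re = 12.3447%.
CAPM: 12.3447% = 2.5% + β × 4.47%  ⇒  β = 2.2024.

2.20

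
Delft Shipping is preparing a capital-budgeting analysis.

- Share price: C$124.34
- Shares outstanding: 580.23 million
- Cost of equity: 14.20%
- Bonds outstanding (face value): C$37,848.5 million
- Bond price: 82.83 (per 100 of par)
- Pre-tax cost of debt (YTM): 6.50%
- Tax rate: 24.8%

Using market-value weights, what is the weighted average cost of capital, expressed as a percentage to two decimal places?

Market value of equity E = 124.34 × 580.23m = 72145.7982m. Market value of debt D = 37848.5m × 82.83/100 = 31349.91255m.
Total capital V = 72145.7982 + 31349.91255 = 103495.71075.
Equity: weight = 72145.7982/103495.71075 = 0.6971; cost = 14.2%.
Bonds outstanding: weight = 31349.91255/103495.71075 = 0.3029; after-tax cost = 6.5% × (1 − 24.8%) = 4.8880%.
WACC = 0.6971 × 14.2000% + 0.3029 × 4.8880% = 11.3793%.

11.38%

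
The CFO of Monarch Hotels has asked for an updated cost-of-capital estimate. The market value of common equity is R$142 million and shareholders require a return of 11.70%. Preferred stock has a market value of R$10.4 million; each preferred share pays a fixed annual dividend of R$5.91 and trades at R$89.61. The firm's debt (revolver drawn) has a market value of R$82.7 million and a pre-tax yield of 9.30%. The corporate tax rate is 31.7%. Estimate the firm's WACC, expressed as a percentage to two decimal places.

9.59%

Cost of preferred: Rp = 5.91 / 89.61 = 6.5952%.
Total capital V = 142 + 10.4 + 82.7 = 235.1.
Equity: weight = 142/235.1 = 0.6040; cost = 11.7%.
Preferred: weight = 10.4/235.1 = 0.0442; cost = 6.5952%.
Revolver drawn: weight = 82.7/235.1 = 0.3518; after-tax cost = 9.3% × (1 − 31.7%) = 6.3519%.
WACC = 0.6040 × 11.7000% + 0.0442 × 6.5952% + 0.3518 × 6.3519% = 9.5929%.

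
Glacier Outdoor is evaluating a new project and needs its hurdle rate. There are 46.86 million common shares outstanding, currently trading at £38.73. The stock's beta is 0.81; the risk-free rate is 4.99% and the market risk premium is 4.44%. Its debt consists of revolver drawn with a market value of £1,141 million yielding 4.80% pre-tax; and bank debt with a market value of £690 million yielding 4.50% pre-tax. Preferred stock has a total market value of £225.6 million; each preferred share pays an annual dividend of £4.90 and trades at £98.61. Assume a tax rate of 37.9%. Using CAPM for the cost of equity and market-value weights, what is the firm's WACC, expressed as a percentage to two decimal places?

5.69%

Cost of equity via CAPM: Re = 4.99% + 0.81 × 4.44% = 8.5864%.
Cost of preferred: Rp = 4.9 / 98.61 = 4.9691%.
Market value of equity E = 38.73 × 46.86m = 1814.8878m.
Total capital V = 1814.8878 + 225.6 + 1141 + 690 = 3871.4878.
Equity: weight = 1814.8878/3871.4878 = 0.4688; cost = 8.5864%.
Preferred: weight = 225.6/3871.4878 = 0.0583; cost = 4.9691%.
Revolver drawn: weight = 1141/3871.4878 = 0.2947; after-tax cost = 4.8% × (1 − 37.9%) = 2.9808%.
Bank debt: weight = 690/3871.4878 = 0.1782; after-tax cost = 4.5% × (1 − 37.9%) = 2.7945%.
WACC = 0.4688 × 8.5864% + 0.0583 × 4.9691% + 0.2947 × 2.9808% + 0.1782 × 2.7945% = 5.6913%.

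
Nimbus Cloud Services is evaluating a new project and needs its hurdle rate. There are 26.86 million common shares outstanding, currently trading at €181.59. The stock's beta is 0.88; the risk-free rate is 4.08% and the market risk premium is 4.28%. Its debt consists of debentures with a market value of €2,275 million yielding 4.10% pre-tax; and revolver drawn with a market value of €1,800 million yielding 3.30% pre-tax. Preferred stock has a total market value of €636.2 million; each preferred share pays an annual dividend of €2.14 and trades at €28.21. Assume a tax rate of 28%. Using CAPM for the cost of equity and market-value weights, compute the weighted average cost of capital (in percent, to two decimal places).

Cost of equity via CAPM: Re = 4.08% + 0.88 × 4.28% = 7.8464%.
Cost of preferred: Rp = 2.14 / 28.21 = 7.5860%.
Market value of equity E = 181.59 × 26.86m = 4877.5074m.
Total capital V = 4877.5074 + 636.2 + 2275 + 1800 = 9588.7074.
Equity: weight = 4877.5074/9588.7074 = 0.5087; cost = 7.8464%.
Preferred: weight = 636.2/9588.7074 = 0.0663; cost = 7.586%.
Debentures: weight = 2275/9588.7074 = 0.2373; after-tax cost = 4.1% × (1 − 28%) = 2.9520%.
Revolver drawn: weight = 1800/9588.7074 = 0.1877; after-tax cost = 3.3% × (1 − 28%) = 2.3760%.
WACC = 0.5087 × 7.8464% + 0.0663 × 7.5860% + 0.2373 × 2.9520% + 0.1877 × 2.3760% = 5.6410%.

5.64%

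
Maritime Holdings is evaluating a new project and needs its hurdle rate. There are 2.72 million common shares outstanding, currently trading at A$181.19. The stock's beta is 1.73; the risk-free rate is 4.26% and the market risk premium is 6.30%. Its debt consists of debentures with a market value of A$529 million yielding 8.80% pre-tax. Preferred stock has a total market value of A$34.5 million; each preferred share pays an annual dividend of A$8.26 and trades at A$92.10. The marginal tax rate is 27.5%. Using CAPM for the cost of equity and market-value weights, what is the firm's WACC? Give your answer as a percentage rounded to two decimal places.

10.56%

Cost of equity via CAPM: Re = 4.26% + 1.73 × 6.3% = 15.1590%.
Cost of preferred: Rp = 8.26 / 92.1 = 8.9685%.
Market value of equity E = 181.19 × 2.72m = 492.8368m.
Total capital V = 492.8368 + 34.5 + 529 = 1056.3368.
Equity: weight = 492.8368/1056.3368 = 0.4666; cost = 15.159%.
Preferred: weight = 34.5/1056.3368 = 0.0327; cost = 8.9685%.
Debentures: weight = 529/1056.3368 = 0.5008; after-tax cost = 8.8% × (1 − 27.5%) = 6.3800%.
WACC = 0.4666 × 15.1590% + 0.0327 × 8.9685% + 0.5008 × 6.3800% = 10.5604%.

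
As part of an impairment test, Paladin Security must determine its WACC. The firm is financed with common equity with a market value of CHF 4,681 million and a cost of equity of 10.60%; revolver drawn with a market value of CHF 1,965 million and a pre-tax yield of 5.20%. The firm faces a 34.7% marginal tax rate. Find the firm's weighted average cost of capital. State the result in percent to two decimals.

Total capital V = 4681 + 1965 = 6646.
Equity: weight = 4681/6646 = 0.7043; cost = 10.6%.
Revolver drawn: weight = 1965/6646 = 0.2957; after-tax cost = 5.2% × (1 − 34.7%) = 3.3956%.
WACC = 0.7043 × 10.6000% + 0.2957 × 3.3956% = 8.4699%.

8.47%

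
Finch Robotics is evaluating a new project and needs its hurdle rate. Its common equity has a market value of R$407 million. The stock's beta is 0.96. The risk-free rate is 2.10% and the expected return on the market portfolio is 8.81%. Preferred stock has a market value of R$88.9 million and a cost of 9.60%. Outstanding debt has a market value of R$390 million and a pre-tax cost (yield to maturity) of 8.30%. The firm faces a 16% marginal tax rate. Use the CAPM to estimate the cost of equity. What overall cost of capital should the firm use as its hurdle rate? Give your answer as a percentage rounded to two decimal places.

Market risk premium = 8.81% − 2.1% = 6.71%.
Cost of equity via CAPM: Re = 2.1% + 0.96 × 6.71% = 8.5416%.
Total capital V = 407 + 88.9 + 390 = 885.9.
Equity: weight = 407/885.9 = 0.4594; cost = 8.5416%.
Preferred: weight = 88.9/885.9 = 0.1003; cost = 9.6%.
Debt: weight = 390/885.9 = 0.4402; after-tax cost = 8.3% × (1 − 16%) = 6.9720%.
WACC = 0.4594 × 8.5416% + 0.1003 × 9.6000% + 0.4402 × 6.9720% = 7.9568%.

7.96%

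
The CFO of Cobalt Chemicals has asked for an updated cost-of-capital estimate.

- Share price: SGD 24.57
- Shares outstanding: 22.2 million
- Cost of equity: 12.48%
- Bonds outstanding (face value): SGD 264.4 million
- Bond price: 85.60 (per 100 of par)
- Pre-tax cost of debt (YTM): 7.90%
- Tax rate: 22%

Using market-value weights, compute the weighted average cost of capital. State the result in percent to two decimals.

Market value of equity E = 24.57 × 22.2m = 545.454m. Market value of debt D = 264.4m × 85.6/100 = 226.3264m.
Total capital V = 545.454 + 226.3264 = 771.7804.
Equity: weight = 545.454/771.7804 = 0.7067; cost = 12.48%.
Bonds outstanding: weight = 226.3264/771.7804 = 0.2933; after-tax cost = 7.9% × (1 − 22%) = 6.1620%.
WACC = 0.7067 × 12.4800% + 0.2933 × 6.1620% = 10.6272%.

10.63%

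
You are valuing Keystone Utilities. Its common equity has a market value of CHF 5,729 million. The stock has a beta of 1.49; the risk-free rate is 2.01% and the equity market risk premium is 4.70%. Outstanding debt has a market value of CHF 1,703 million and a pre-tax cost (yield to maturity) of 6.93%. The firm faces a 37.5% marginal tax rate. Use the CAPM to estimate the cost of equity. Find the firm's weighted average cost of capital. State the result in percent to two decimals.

Cost of equity via CAPM: Re = 2.01% + 1.49 × 4.7% = 9.0130%.
Total capital V = 5729 + 1703 = 7432.
Equity: weight = 5729/7432 = 0.7709; cost = 9.013%.
Debt: weight = 1703/7432 = 0.2291; after-tax cost = 6.93% × (1 − 37.5%) = 4.3312%.
WACC = 0.7709 × 9.0130% + 0.2291 × 4.3312% = 7.9402%.

7.94%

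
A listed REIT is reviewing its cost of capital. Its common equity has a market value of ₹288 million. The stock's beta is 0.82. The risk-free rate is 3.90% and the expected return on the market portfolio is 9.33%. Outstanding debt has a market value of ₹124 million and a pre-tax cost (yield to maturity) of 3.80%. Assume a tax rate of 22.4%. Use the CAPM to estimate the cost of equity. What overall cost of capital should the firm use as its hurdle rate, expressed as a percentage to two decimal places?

6.73%

Market risk premium = 9.33% − 3.9% = 5.43%.
Cost of equity via CAPM: Re = 3.9% + 0.82 × 5.43% = 8.3526%.
Total capital V = 288 + 124 = 412.
Equity: weight = 288/412 = 0.6990; cost = 8.3526%.
Debt: weight = 124/412 = 0.3010; after-tax cost = 3.8% × (1 − 22.4%) = 2.9488%.
WACC = 0.6990 × 8.3526% + 0.3010 × 2.9488% = 6.7262%.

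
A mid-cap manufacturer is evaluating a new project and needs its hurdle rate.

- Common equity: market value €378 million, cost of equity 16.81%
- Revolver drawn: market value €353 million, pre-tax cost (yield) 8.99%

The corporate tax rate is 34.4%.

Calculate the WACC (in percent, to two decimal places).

Total capital V = 378 + 353 = 731.
Equity: weight = 378/731 = 0.5171; cost = 16.81%.
Revolver drawn: weight = 353/731 = 0.4829; after-tax cost = 8.99% × (1 − 34.4%) = 5.8974%.
WACC = 0.5171 × 16.8100% + 0.4829 × 5.8974% = 11.5403%.

11.54%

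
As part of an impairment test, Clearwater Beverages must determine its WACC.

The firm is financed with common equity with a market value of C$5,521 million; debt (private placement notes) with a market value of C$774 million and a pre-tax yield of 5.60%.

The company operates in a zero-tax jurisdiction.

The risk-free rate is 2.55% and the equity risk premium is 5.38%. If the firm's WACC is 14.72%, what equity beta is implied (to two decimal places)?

2.50

Total capital V = 5521 + 774 = 6295.
Equity weight = 5521/6295 = 0.8770.
Private placement notes weight = 774/6295 = 0.1230.
Debt contribution = 0.1230 × 5.6% × (1 − 0%) = 0.6885%.
Required equity contribution = 14.72% − 0.6885% = 14.0315%  ⇒  Re = 15.9986%.
CAPM: 15.9986% = 2.55% + β × 5.38%  ⇒  β = 2.4997.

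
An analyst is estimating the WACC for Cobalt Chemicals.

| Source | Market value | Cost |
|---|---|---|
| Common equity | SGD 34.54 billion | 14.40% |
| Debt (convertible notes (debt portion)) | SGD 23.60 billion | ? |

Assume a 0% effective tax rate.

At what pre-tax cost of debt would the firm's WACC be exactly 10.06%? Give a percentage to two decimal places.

Total capital V = 34.54 + 23.6 = 58.14.
Equity weight = 34.54/58.14 = 0.5941.
Convertible notes (debt portion) weight = 23.6/58.14 = 0.4059.
Equity contribution = 0.5941 × 14.4% = 8.5548%.
Remaining for debt = 10.06% − 8.5548% = 1.5052%.
Rd × (1 − 0%) × 0.4059 = 1.5052%  ⇒  Rd = 3.7082%.

3.71%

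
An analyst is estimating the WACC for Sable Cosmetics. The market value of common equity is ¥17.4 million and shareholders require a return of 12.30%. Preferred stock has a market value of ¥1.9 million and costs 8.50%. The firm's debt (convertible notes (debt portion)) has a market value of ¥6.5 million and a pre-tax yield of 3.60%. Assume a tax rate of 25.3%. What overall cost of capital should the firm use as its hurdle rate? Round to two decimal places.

Total capital V = 17.4 + 1.9 + 6.5 = 25.8.
Equity: weight = 17.4/25.8 = 0.6744; cost = 12.3%.
Preferred: weight = 1.9/25.8 = 0.0736; cost = 8.5%.
Convertible notes (debt portion): weight = 6.5/25.8 = 0.2519; after-tax cost = 3.6% × (1 − 25.3%) = 2.6892%.
WACC = 0.6744 × 12.3000% + 0.0736 × 8.5000% + 0.2519 × 2.6892% = 9.5988%.

9.60%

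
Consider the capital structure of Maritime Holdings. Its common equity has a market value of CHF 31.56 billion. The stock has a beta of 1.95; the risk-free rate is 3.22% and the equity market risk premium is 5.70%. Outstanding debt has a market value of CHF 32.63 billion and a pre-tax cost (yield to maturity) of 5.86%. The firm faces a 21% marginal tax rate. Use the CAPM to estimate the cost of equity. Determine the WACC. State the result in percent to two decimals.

9.40%

Cost of equity via CAPM: Re = 3.22% + 1.95 × 5.7% = 14.3350%.
Total capital V = 31.56 + 32.63 = 64.19.
Equity: weight = 31.56/64.19 = 0.4917; cost = 14.335%.
Debt: weight = 32.63/64.19 = 0.5083; after-tax cost = 5.86% × (1 − 21%) = 4.6294%.
WACC = 0.4917 × 14.3350% + 0.5083 × 4.6294% = 9.4013%.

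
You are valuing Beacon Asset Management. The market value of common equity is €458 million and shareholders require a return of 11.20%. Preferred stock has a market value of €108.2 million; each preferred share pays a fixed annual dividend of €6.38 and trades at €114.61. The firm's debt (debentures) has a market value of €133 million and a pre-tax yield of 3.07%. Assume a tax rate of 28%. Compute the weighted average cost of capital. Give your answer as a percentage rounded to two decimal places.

Cost of preferred: Rp = 6.38 / 114.61 = 5.5667%.
Total capital V = 458 + 108.2 + 133 = 699.2.
Equity: weight = 458/699.2 = 0.6550; cost = 11.2%.
Preferred: weight = 108.2/699.2 = 0.1547; cost = 5.5667%.
Debentures: weight = 133/699.2 = 0.1902; after-tax cost = 3.07% × (1 − 28%) = 2.2104%.
WACC = 0.6550 × 11.2000% + 0.1547 × 5.5667% + 0.1902 × 2.2104% = 8.6183%.

8.62%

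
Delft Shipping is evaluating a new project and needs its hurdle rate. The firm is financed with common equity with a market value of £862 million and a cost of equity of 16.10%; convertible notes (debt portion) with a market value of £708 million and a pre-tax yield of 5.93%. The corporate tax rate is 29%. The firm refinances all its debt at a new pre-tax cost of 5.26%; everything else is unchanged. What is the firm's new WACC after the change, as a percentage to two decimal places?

10.52%

After the change:
Total capital V = 862 + 708 = 1570.
Equity: weight = 862/1570 = 0.5490; cost = 16.1%.
Convertible notes (debt portion): weight = 708/1570 = 0.4510; after-tax cost = 5.26% × (1 − 29%) = 3.7346%.
WACC = 0.5490 × 16.1000% + 0.4510 × 3.7346% = 10.5238%.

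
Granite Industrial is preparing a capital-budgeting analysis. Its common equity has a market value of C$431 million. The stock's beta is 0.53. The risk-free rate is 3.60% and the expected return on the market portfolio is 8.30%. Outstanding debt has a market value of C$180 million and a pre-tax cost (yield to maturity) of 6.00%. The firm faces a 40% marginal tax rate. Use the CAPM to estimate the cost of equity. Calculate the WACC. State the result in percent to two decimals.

Market risk premium = 8.3% − 3.6% = 4.7%.
Cost of equity via CAPM: Re = 3.6% + 0.53 × 4.7% = 6.0910%.
Total capital V = 431 + 180 = 611.
Equity: weight = 431/611 = 0.7054; cost = 6.091%.
Debt: weight = 180/611 = 0.2946; after-tax cost = 6% × (1 − 40%) = 3.6000%.
WACC = 0.7054 × 6.0910% + 0.2946 × 3.6000% = 5.3572%.

5.36%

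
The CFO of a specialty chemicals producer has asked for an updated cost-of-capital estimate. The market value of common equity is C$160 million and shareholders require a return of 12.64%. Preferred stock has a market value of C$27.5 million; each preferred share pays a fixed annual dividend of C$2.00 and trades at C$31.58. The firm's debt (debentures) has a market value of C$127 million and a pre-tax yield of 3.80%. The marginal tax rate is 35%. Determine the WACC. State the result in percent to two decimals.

7.98%

Cost of preferred: Rp = 2.0 / 31.58 = 6.3331%.
Total capital V = 160 + 27.5 + 127 = 314.5.
Equity: weight = 160/314.5 = 0.5087; cost = 12.64%.
Preferred: weight = 27.5/314.5 = 0.0874; cost = 6.3331%.
Debentures: weight = 127/314.5 = 0.4038; after-tax cost = 3.8% × (1 − 35%) = 2.4700%.
WACC = 0.5087 × 12.6400% + 0.0874 × 6.3331% + 0.4038 × 2.4700% = 7.9817%.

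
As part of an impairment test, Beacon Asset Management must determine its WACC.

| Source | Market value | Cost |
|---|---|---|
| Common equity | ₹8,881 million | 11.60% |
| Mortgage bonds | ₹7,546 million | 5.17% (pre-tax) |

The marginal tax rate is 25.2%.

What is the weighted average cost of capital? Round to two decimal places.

8.05%

Total capital V = 8881 + 7546 = 16427.
Equity: weight = 8881/16427 = 0.5406; cost = 11.6%.
Mortgage bonds: weight = 7546/16427 = 0.4594; after-tax cost = 5.17% × (1 − 25.2%) = 3.8672%.
WACC = 0.5406 × 11.6000% + 0.4594 × 3.8672% = 8.0478%.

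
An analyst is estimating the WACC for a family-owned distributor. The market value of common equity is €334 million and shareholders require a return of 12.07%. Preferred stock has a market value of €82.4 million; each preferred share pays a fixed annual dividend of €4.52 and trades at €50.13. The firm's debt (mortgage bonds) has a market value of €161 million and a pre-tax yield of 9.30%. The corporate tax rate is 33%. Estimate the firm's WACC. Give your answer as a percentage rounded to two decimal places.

Cost of preferred: Rp = 4.52 / 50.13 = 9.0166%.
Total capital V = 334 + 82.4 + 161 = 577.4.
Equity: weight = 334/577.4 = 0.5785; cost = 12.07%.
Preferred: weight = 82.4/577.4 = 0.1427; cost = 9.0166%.
Mortgage bonds: weight = 161/577.4 = 0.2788; after-tax cost = 9.3% × (1 − 33%) = 6.2310%.
WACC = 0.5785 × 12.0700% + 0.1427 × 9.0166% + 0.2788 × 6.2310% = 10.0061%.

10.01%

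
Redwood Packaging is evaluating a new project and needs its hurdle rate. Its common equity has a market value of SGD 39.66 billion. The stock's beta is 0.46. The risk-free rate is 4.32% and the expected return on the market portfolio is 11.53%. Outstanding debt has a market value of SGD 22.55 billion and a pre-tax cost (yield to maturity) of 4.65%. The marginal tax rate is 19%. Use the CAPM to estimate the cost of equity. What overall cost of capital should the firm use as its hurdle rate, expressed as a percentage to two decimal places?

Market risk premium = 11.53% − 4.32% = 7.21%.
Cost of equity via CAPM: Re = 4.32% + 0.46 × 7.21% = 7.6366%.
Total capital V = 39.66 + 22.55 = 62.21.
Equity: weight = 39.66/62.21 = 0.6375; cost = 7.6366%.
Debt: weight = 22.55/62.21 = 0.3625; after-tax cost = 4.65% × (1 − 19%) = 3.7665%.
WACC = 0.6375 × 7.6366% + 0.3625 × 3.7665% = 6.2338%.

6.23%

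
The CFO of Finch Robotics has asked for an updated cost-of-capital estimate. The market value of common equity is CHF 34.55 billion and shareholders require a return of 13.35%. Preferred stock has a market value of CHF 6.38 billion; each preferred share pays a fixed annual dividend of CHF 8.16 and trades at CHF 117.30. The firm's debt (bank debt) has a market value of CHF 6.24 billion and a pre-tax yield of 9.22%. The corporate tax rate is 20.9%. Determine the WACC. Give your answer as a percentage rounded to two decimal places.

11.68%

Cost of preferred: Rp = 8.16 / 117.3 = 6.9565%.
Total capital V = 34.55 + 6.38 + 6.24 = 47.17.
Equity: weight = 34.55/47.17 = 0.7325; cost = 13.35%.
Preferred: weight = 6.38/47.17 = 0.1353; cost = 6.9565%.
Bank debt: weight = 6.24/47.17 = 0.1323; after-tax cost = 9.22% × (1 − 20.9%) = 7.2930%.
WACC = 0.7325 × 13.3500% + 0.1353 × 6.9565% + 0.1323 × 7.2930% = 11.6840%.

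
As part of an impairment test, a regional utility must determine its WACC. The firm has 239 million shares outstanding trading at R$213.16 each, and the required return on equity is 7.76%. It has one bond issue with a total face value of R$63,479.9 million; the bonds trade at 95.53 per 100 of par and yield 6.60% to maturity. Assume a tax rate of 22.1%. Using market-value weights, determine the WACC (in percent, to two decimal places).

Market value of equity E = 213.16 × 239m = 50945.24m. Market value of debt D = 63479.9m × 95.53/100 = 60642.34847m.
Total capital V = 50945.24 + 60642.34847 = 111587.58847.
Equity: weight = 50945.24/111587.58847 = 0.4565; cost = 7.76%.
Bonds outstanding: weight = 60642.34847/111587.58847 = 0.5435; after-tax cost = 6.6% × (1 − 22.1%) = 5.1414%.
WACC = 0.4565 × 7.7600% + 0.5435 × 5.1414% = 6.3369%.

6.34%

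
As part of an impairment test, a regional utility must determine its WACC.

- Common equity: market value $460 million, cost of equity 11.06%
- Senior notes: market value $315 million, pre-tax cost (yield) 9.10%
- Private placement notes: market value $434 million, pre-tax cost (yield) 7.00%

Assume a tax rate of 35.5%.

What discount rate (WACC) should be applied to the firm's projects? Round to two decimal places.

7.36%

Total capital V = 460 + 315 + 434 = 1209.
Equity: weight = 460/1209 = 0.3805; cost = 11.06%.
Senior notes: weight = 315/1209 = 0.2605; after-tax cost = 9.1% × (1 − 35.5%) = 5.8695%.
Private placement notes: weight = 434/1209 = 0.3590; after-tax cost = 7% × (1 − 35.5%) = 4.5150%.
WACC = 0.3805 × 11.0600% + 0.2605 × 5.8695% + 0.3590 × 4.5150% = 7.3581%.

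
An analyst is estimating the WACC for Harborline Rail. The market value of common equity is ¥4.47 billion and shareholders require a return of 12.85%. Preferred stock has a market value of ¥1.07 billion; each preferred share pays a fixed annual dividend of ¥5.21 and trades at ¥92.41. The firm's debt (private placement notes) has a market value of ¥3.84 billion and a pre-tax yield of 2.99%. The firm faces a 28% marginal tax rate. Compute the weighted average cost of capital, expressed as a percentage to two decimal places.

Cost of preferred: Rp = 5.21 / 92.41 = 5.6379%.
Total capital V = 4.47 + 1.07 + 3.84 = 9.38.
Equity: weight = 4.47/9.38 = 0.4765; cost = 12.85%.
Preferred: weight = 1.07/9.38 = 0.1141; cost = 5.6379%.
Private placement notes: weight = 3.84/9.38 = 0.4094; after-tax cost = 2.99% × (1 − 28%) = 2.1528%.
WACC = 0.4765 × 12.8500% + 0.1141 × 5.6379% + 0.4094 × 2.1528% = 7.6481%.

7.65%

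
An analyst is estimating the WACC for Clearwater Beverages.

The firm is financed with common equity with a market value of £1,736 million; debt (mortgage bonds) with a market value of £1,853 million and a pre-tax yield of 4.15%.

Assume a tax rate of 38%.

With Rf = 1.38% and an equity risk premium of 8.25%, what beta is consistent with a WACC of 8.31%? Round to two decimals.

1.58

Total capital V = 1736 + 1853 = 3589.
Equity weight = 1736/3589 = 0.4837.
Mortgage bonds weight = 1853/3589 = 0.5163.
Debt contribution = 0.5163 × 4.15% × (1 − 38%) = 1.3284%.
Required equity contribution = 8.31% − 1.3284% = 6.9816%  ⇒  Re = 14.4337%.
CAPM: 14.4337% = 1.38% + β × 8.25%  ⇒  β = 1.5823.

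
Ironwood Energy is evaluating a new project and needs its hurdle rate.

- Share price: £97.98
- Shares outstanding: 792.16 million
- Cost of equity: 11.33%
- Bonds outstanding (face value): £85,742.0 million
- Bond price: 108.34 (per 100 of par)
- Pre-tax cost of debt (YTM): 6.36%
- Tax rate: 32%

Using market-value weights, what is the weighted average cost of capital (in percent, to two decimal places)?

Market value of equity E = 97.98 × 792.16m = 77615.8368m. Market value of debt D = 85742m × 108.34/100 = 92892.8828m.
Total capital V = 77615.8368 + 92892.8828 = 170508.7196.
Equity: weight = 77615.8368/170508.7196 = 0.4552; cost = 11.33%.
Bonds outstanding: weight = 92892.8828/170508.7196 = 0.5448; after-tax cost = 6.36% × (1 − 32%) = 4.3248%.
WACC = 0.4552 × 11.3300% + 0.5448 × 4.3248% = 7.5136%.

7.51%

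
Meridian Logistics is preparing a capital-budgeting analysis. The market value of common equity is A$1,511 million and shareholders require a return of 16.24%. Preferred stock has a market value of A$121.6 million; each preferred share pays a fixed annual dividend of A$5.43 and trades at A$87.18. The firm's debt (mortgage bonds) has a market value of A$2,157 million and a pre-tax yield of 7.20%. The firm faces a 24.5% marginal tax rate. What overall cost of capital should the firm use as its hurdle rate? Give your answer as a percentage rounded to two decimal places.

9.77%

Cost of preferred: Rp = 5.43 / 87.18 = 6.2285%.
Total capital V = 1511 + 121.6 + 2157 = 3789.6.
Equity: weight = 1511/3789.6 = 0.3987; cost = 16.24%.
Preferred: weight = 121.6/3789.6 = 0.0321; cost = 6.2285%.
Mortgage bonds: weight = 2157/3789.6 = 0.5692; after-tax cost = 7.2% × (1 − 24.5%) = 5.4360%.
WACC = 0.3987 × 16.2400% + 0.0321 × 6.2285% + 0.5692 × 5.4360% = 9.7692%.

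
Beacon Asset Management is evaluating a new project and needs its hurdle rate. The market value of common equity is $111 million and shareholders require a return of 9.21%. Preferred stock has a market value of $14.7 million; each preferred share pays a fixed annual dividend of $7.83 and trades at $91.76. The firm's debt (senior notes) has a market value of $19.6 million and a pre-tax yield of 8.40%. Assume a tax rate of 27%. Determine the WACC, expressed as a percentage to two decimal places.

Cost of preferred: Rp = 7.83 / 91.76 = 8.5331%.
Total capital V = 111 + 14.7 + 19.6 = 145.3.
Equity: weight = 111/145.3 = 0.7639; cost = 9.21%.
Preferred: weight = 14.7/145.3 = 0.1012; cost = 8.5331%.
Senior notes: weight = 19.6/145.3 = 0.1349; after-tax cost = 8.4% × (1 − 27%) = 6.1320%.
WACC = 0.7639 × 9.2100% + 0.1012 × 8.5331% + 0.1349 × 6.1320% = 8.7263%.

8.73%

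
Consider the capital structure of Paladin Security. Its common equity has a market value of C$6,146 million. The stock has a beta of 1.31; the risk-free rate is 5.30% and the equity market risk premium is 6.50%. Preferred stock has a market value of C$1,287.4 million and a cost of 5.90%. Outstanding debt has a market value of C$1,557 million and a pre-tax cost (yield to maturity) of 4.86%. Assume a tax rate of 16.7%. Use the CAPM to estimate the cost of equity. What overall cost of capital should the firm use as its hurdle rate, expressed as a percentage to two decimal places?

10.99%

Cost of equity via CAPM: Re = 5.3% + 1.31 × 6.5% = 13.8150%.
Total capital V = 6146 + 1287.4 + 1557 = 8990.4.
Equity: weight = 6146/8990.4 = 0.6836; cost = 13.815%.
Preferred: weight = 1287.4/8990.4 = 0.1432; cost = 5.9%.
Debt: weight = 1557/8990.4 = 0.1732; after-tax cost = 4.86% × (1 − 16.7%) = 4.0484%.
WACC = 0.6836 × 13.8150% + 0.1432 × 5.9000% + 0.1732 × 4.0484% = 10.9902%.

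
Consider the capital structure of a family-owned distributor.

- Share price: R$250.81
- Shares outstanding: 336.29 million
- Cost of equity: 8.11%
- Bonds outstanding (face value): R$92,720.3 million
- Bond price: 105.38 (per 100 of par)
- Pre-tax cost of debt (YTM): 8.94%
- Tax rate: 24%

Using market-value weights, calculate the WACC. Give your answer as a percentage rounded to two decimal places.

Market value of equity E = 250.81 × 336.29m = 84344.8949m. Market value of debt D = 92720.3m × 105.38/100 = 97708.65214m.
Total capital V = 84344.8949 + 97708.65214 = 182053.54704.
Equity: weight = 84344.8949/182053.54704 = 0.4633; cost = 8.11%.
Bonds outstanding: weight = 97708.65214/182053.54704 = 0.5367; after-tax cost = 8.94% × (1 − 24%) = 6.7944%.
WACC = 0.4633 × 8.1100% + 0.5367 × 6.7944% = 7.4039%.

7.40%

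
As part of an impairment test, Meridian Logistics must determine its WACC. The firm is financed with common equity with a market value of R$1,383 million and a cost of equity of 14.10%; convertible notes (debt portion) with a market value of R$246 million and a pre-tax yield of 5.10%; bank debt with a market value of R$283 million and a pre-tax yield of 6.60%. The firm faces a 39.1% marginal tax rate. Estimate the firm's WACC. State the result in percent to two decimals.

11.19%

Total capital V = 1383 + 246 + 283 = 1912.
Equity: weight = 1383/1912 = 0.7233; cost = 14.1%.
Convertible notes (debt portion): weight = 246/1912 = 0.1287; after-tax cost = 5.1% × (1 − 39.1%) = 3.1059%.
Bank debt: weight = 283/1912 = 0.1480; after-tax cost = 6.6% × (1 − 39.1%) = 4.0194%.
WACC = 0.7233 × 14.1000% + 0.1287 × 3.1059% + 0.1480 × 4.0194% = 11.1934%.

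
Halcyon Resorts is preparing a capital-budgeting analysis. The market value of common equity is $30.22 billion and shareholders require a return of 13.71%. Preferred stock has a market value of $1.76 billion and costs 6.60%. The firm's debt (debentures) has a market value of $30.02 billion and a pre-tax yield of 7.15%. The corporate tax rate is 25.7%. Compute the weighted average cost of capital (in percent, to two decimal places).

9.44%

Total capital V = 30.22 + 1.76 + 30.02 = 62.
Equity: weight = 30.22/62 = 0.4874; cost = 13.71%.
Preferred: weight = 1.76/62 = 0.0284; cost = 6.6%.
Debentures: weight = 30.02/62 = 0.4842; after-tax cost = 7.15% × (1 − 25.7%) = 5.3125%.
WACC = 0.4874 × 13.7100% + 0.0284 × 6.6000% + 0.4842 × 5.3125% = 9.4421%.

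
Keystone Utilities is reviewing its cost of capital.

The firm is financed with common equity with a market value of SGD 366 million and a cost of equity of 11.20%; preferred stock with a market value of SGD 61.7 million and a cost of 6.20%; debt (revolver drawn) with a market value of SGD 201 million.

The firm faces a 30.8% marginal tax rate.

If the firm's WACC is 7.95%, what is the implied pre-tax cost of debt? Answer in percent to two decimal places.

Total capital V = 366 + 61.7 + 201 = 628.7.
Equity weight = 366/628.7 = 0.5822.
Preferred weight = 61.7/628.7 = 0.0981.
Revolver drawn weight = 201/628.7 = 0.3197.
Equity contribution = 0.5822 × 11.2% = 6.5201%.
Preferred contribution = 0.0981 × 6.2% = 0.6085%.
Remaining for debt = 7.95% − 7.1286% = 0.8214%.
Rd × (1 − 30.8%) × 0.3197 = 0.8214%  ⇒  Rd = 3.7128%.

3.71%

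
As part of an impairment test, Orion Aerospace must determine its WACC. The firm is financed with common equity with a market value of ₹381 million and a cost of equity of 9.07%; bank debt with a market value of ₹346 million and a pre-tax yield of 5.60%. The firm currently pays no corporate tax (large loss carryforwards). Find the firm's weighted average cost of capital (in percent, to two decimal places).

7.42%

Total capital V = 381 + 346 = 727.
Equity: weight = 381/727 = 0.5241; cost = 9.07%.
Bank debt: weight = 346/727 = 0.4759; after-tax cost = 5.6% × (1 − 0%) = 5.6000%.
WACC = 0.5241 × 9.0700% + 0.4759 × 5.6000% = 7.4185%.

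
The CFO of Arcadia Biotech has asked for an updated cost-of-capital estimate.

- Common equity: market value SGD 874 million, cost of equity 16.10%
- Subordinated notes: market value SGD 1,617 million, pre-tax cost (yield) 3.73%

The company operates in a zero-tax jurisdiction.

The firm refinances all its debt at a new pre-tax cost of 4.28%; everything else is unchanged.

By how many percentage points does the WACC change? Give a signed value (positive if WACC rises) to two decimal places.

+0.36 pp

Current WACC:
Total capital V = 874 + 1617 = 2491.
Equity: weight = 874/2491 = 0.3509; cost = 16.1%.
Subordinated notes: weight = 1617/2491 = 0.6491; after-tax cost = 3.73% × (1 − 0%) = 3.7300%.
WACC = 0.3509 × 16.1000% + 0.6491 × 3.7300% = 8.0702%.
After the change:
Total capital V = 874 + 1617 = 2491.
Equity: weight = 874/2491 = 0.3509; cost = 16.1%.
Subordinated notes: weight = 1617/2491 = 0.6491; after-tax cost = 4.28% × (1 − 0%) = 4.2800%.
WACC = 0.3509 × 16.1000% + 0.6491 × 4.2800% = 8.4272%.
Change in WACC = 8.4272% − 8.0702% = 0.3570 pp.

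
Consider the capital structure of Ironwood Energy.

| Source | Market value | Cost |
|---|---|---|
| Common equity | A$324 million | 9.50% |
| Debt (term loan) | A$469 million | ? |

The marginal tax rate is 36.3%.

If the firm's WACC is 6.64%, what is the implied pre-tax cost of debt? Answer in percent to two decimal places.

Total capital V = 324 + 469 = 793.
Equity weight = 324/793 = 0.4086.
Term loan weight = 469/793 = 0.5914.
Equity contribution = 0.4086 × 9.5% = 3.8815%.
Remaining for debt = 6.64% − 3.8815% = 2.7585%.
Rd × (1 − 36.3%) × 0.5914 = 2.7585%  ⇒  Rd = 7.3222%.

7.32%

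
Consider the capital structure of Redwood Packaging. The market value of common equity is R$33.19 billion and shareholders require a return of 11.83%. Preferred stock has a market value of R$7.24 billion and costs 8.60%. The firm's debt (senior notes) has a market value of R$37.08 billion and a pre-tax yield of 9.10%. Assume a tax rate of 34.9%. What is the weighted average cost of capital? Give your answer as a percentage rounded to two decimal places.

8.70%

Total capital V = 33.19 + 7.24 + 37.08 = 77.51.
Equity: weight = 33.19/77.51 = 0.4282; cost = 11.83%.
Preferred: weight = 7.24/77.51 = 0.0934; cost = 8.6%.
Senior notes: weight = 37.08/77.51 = 0.4784; after-tax cost = 9.1% × (1 − 34.9%) = 5.9241%.
WACC = 0.4282 × 11.8300% + 0.0934 × 8.6000% + 0.4784 × 5.9241% = 8.7030%.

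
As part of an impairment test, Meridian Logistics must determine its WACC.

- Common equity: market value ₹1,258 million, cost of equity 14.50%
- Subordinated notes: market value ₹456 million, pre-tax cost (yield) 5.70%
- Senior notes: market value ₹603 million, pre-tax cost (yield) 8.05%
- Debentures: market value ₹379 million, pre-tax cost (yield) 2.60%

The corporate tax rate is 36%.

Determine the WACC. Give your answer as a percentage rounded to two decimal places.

Total capital V = 1258 + 456 + 603 + 379 = 2696.
Equity: weight = 1258/2696 = 0.4666; cost = 14.5%.
Subordinated notes: weight = 456/2696 = 0.1691; after-tax cost = 5.7% × (1 − 36%) = 3.6480%.
Senior notes: weight = 603/2696 = 0.2237; after-tax cost = 8.05% × (1 − 36%) = 5.1520%.
Debentures: weight = 379/2696 = 0.1406; after-tax cost = 2.6% × (1 − 36%) = 1.6640%.
WACC = 0.4666 × 14.5000% + 0.1691 × 3.6480% + 0.2237 × 5.1520% + 0.1406 × 1.6640% = 8.7692%.

8.77%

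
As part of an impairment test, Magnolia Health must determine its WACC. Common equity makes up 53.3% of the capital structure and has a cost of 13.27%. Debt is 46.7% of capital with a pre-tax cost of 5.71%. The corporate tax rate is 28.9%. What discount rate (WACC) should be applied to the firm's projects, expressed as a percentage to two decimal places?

8.97%

After-tax cost of debt = 5.71% × (1 − 28.9%) = 4.0598%.
WACC = 0.533 × 13.2700% + 0.467 × 4.0598% = 8.9688%.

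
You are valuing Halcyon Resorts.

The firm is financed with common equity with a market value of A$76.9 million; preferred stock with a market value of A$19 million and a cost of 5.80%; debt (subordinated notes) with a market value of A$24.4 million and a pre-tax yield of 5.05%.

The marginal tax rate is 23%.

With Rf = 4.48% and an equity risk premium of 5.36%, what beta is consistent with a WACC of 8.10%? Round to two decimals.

1.03

Total capital V = 76.9 + 19 + 24.4 = 120.3.
Equity weight = 76.9/120.3 = 0.6392.
Preferred weight = 19/120.3 = 0.1579.
Subordinated notes weight = 24.4/120.3 = 0.2028.
Debt contribution = 0.2028 × 5.05% × (1 − 23%) = 0.7887%.
Preferred contribution = 0.1579 × 5.8% = 0.9160%.
Required equity contribution = 8.1% − 1.7047% = 6.3953%  ⇒  Re = 10.0046%.
CAPM: 10.0046% = 4.48% + β × 5.36%  ⇒  β = 1.0307.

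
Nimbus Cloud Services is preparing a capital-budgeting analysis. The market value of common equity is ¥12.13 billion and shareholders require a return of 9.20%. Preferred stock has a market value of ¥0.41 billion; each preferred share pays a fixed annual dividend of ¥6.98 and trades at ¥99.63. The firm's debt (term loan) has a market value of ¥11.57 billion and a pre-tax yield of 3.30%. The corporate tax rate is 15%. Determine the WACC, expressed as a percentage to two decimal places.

Cost of preferred: Rp = 6.98 / 99.63 = 7.0059%.
Total capital V = 12.13 + 0.41 + 11.57 = 24.11.
Equity: weight = 12.13/24.11 = 0.5031; cost = 9.2%.
Preferred: weight = 0.41/24.11 = 0.0170; cost = 7.0059%.
Term loan: weight = 11.57/24.11 = 0.4799; after-tax cost = 3.3% × (1 − 15%) = 2.8050%.
WACC = 0.5031 × 9.2000% + 0.0170 × 7.0059% + 0.4799 × 2.8050% = 6.0938%.

6.09%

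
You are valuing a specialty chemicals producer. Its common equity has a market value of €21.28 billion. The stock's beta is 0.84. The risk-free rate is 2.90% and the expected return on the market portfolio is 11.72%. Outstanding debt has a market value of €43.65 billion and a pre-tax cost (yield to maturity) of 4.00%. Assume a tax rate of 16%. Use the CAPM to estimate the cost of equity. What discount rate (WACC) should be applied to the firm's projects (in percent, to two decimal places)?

Market risk premium = 11.72% − 2.9% = 8.82%.
Cost of equity via CAPM: Re = 2.9% + 0.84 × 8.82% = 10.3088%.
Total capital V = 21.28 + 43.65 = 64.93.
Equity: weight = 21.28/64.93 = 0.3277; cost = 10.3088%.
Debt: weight = 43.65/64.93 = 0.6723; after-tax cost = 4% × (1 − 16%) = 3.3600%.
WACC = 0.3277 × 10.3088% + 0.6723 × 3.3600% = 5.6374%.

5.64%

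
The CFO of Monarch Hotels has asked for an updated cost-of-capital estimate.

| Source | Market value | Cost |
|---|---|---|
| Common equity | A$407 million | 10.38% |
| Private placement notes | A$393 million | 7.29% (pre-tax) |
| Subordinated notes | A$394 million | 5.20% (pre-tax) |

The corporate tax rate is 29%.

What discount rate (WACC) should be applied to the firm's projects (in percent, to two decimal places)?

6.46%

Total capital V = 407 + 393 + 394 = 1194.
Equity: weight = 407/1194 = 0.3409; cost = 10.38%.
Private placement notes: weight = 393/1194 = 0.3291; after-tax cost = 7.29% × (1 − 29%) = 5.1759%.
Subordinated notes: weight = 394/1194 = 0.3300; after-tax cost = 5.2% × (1 − 29%) = 3.6920%.
WACC = 0.3409 × 10.3800% + 0.3291 × 5.1759% + 0.3300 × 3.6920% = 6.4602%.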